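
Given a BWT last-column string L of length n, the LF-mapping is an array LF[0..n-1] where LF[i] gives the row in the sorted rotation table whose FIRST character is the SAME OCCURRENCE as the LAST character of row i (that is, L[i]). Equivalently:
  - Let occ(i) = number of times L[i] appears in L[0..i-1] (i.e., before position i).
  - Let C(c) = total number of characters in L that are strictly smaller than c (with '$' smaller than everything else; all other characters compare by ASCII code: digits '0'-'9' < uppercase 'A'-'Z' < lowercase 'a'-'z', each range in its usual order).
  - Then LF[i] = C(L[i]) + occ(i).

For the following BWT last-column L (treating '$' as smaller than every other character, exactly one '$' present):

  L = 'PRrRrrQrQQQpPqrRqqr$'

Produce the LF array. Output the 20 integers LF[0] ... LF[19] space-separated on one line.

Answer: 1 7 14 8 15 16 3 17 4 5 6 10 2 11 18 9 12 13 19 0

Derivation:
Char counts: '$':1, 'P':2, 'Q':4, 'R':3, 'p':1, 'q':3, 'r':6
C (first-col start): C('$')=0, C('P')=1, C('Q')=3, C('R')=7, C('p')=10, C('q')=11, C('r')=14
L[0]='P': occ=0, LF[0]=C('P')+0=1+0=1
L[1]='R': occ=0, LF[1]=C('R')+0=7+0=7
L[2]='r': occ=0, LF[2]=C('r')+0=14+0=14
L[3]='R': occ=1, LF[3]=C('R')+1=7+1=8
L[4]='r': occ=1, LF[4]=C('r')+1=14+1=15
L[5]='r': occ=2, LF[5]=C('r')+2=14+2=16
L[6]='Q': occ=0, LF[6]=C('Q')+0=3+0=3
L[7]='r': occ=3, LF[7]=C('r')+3=14+3=17
L[8]='Q': occ=1, LF[8]=C('Q')+1=3+1=4
L[9]='Q': occ=2, LF[9]=C('Q')+2=3+2=5
L[10]='Q': occ=3, LF[10]=C('Q')+3=3+3=6
L[11]='p': occ=0, LF[11]=C('p')+0=10+0=10
L[12]='P': occ=1, LF[12]=C('P')+1=1+1=2
L[13]='q': occ=0, LF[13]=C('q')+0=11+0=11
L[14]='r': occ=4, LF[14]=C('r')+4=14+4=18
L[15]='R': occ=2, LF[15]=C('R')+2=7+2=9
L[16]='q': occ=1, LF[16]=C('q')+1=11+1=12
L[17]='q': occ=2, LF[17]=C('q')+2=11+2=13
L[18]='r': occ=5, LF[18]=C('r')+5=14+5=19
L[19]='$': occ=0, LF[19]=C('$')+0=0+0=0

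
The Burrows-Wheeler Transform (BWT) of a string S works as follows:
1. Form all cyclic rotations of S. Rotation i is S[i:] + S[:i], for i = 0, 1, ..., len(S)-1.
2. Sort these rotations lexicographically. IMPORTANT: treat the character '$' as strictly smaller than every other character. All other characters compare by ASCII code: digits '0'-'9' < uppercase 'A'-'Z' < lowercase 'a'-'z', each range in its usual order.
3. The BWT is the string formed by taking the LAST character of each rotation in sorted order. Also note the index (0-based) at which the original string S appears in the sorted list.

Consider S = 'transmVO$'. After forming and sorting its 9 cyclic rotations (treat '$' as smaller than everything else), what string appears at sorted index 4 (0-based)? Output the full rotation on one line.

All 9 rotations (rotation i = S[i:]+S[:i]):
  rot[0] = transmVO$
  rot[1] = ransmVO$t
  rot[2] = ansmVO$tr
  rot[3] = nsmVO$tra
  rot[4] = smVO$tran
  rot[5] = mVO$trans
  rot[6] = VO$transm
  rot[7] = O$transmV
  rot[8] = $transmVO
Sorted (with $ < everything):
  sorted[0] = $transmVO
  sorted[1] = O$transmV
  sorted[2] = VO$transm
  sorted[3] = ansmVO$tr
  sorted[4] = mVO$trans
  sorted[5] = nsmVO$tra
  sorted[6] = ransmVO$t
  sorted[7] = smVO$tran
  sorted[8] = transmVO$
sorted[4] = mVO$trans

Answer: mVO$trans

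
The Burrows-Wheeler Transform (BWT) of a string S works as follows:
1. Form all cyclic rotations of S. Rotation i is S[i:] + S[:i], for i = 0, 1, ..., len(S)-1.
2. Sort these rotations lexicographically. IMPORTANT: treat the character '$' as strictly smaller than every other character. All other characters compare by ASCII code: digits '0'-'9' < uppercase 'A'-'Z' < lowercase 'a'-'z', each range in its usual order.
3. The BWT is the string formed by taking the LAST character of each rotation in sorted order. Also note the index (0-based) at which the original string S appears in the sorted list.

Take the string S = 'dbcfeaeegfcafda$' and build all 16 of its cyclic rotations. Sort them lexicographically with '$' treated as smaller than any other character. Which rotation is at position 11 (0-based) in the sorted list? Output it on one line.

All 16 rotations (rotation i = S[i:]+S[:i]):
  rot[0] = dbcfeaeegfcafda$
  rot[1] = bcfeaeegfcafda$d
  rot[2] = cfeaeegfcafda$db
  rot[3] = feaeegfcafda$dbc
  rot[4] = eaeegfcafda$dbcf
  rot[5] = aeegfcafda$dbcfe
  rot[6] = eegfcafda$dbcfea
  rot[7] = egfcafda$dbcfeae
  rot[8] = gfcafda$dbcfeaee
  rot[9] = fcafda$dbcfeaeeg
  rot[10] = cafda$dbcfeaeegf
  rot[11] = afda$dbcfeaeegfc
  rot[12] = fda$dbcfeaeegfca
  rot[13] = da$dbcfeaeegfcaf
  rot[14] = a$dbcfeaeegfcafd
  rot[15] = $dbcfeaeegfcafda
Sorted (with $ < everything):
  sorted[0] = $dbcfeaeegfcafda
  sorted[1] = a$dbcfeaeegfcafd
  sorted[2] = aeegfcafda$dbcfe
  sorted[3] = afda$dbcfeaeegfc
  sorted[4] = bcfeaeegfcafda$d
  sorted[5] = cafda$dbcfeaeegf
  sorted[6] = cfeaeegfcafda$db
  sorted[7] = da$dbcfeaeegfcaf
  sorted[8] = dbcfeaeegfcafda$
  sorted[9] = eaeegfcafda$dbcf
  sorted[10] = eegfcafda$dbcfea
  sorted[11] = egfcafda$dbcfeae
  sorted[12] = fcafda$dbcfeaeeg
  sorted[13] = fda$dbcfeaeegfca
  sorted[14] = feaeegfcafda$dbc
  sorted[15] = gfcafda$dbcfeaee
sorted[11] = egfcafda$dbcfeae

Answer: egfcafda$dbcfeae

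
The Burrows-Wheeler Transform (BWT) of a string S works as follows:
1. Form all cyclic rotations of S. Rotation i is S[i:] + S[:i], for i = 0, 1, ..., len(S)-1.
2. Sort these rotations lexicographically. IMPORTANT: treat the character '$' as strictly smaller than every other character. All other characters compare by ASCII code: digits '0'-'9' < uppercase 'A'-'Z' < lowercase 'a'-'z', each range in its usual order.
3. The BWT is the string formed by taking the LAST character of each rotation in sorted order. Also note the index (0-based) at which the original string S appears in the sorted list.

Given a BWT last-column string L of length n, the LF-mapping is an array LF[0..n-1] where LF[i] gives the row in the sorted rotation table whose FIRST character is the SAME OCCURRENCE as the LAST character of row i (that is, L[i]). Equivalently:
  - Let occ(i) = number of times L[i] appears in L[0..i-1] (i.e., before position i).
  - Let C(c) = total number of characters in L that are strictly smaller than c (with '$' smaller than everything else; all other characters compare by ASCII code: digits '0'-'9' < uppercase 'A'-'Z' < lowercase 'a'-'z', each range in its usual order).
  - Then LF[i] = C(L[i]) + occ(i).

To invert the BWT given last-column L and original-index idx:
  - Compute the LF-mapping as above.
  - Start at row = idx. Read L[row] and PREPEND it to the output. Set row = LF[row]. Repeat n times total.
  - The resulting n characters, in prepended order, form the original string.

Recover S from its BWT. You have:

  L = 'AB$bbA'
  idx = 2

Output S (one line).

LF mapping: 1 3 0 4 5 2
Walk LF starting at row 2, prepending L[row]:
  step 1: row=2, L[2]='$', prepend. Next row=LF[2]=0
  step 2: row=0, L[0]='A', prepend. Next row=LF[0]=1
  step 3: row=1, L[1]='B', prepend. Next row=LF[1]=3
  step 4: row=3, L[3]='b', prepend. Next row=LF[3]=4
  step 5: row=4, L[4]='b', prepend. Next row=LF[4]=5
  step 6: row=5, L[5]='A', prepend. Next row=LF[5]=2
Reversed output: AbbBA$

Answer: AbbBA$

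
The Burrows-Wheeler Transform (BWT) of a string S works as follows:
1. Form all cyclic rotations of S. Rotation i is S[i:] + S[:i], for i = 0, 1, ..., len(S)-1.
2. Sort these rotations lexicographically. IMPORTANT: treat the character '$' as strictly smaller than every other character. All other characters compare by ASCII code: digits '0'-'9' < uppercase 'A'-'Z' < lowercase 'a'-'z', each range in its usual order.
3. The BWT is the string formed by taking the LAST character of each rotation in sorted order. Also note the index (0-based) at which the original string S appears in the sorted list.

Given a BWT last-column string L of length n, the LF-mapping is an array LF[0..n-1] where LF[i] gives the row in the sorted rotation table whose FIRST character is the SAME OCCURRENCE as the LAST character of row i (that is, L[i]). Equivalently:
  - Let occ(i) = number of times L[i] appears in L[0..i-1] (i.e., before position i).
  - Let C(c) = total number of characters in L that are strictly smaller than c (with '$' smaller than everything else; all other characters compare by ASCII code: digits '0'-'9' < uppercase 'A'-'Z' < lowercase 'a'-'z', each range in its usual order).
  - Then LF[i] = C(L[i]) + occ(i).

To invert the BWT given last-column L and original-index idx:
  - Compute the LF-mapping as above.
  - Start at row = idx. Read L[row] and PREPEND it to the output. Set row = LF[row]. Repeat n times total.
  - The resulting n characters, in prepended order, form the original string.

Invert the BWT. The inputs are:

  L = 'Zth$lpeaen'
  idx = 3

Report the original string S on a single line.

Answer: elephantZ$

Derivation:
LF mapping: 1 9 5 0 6 8 3 2 4 7
Walk LF starting at row 3, prepending L[row]:
  step 1: row=3, L[3]='$', prepend. Next row=LF[3]=0
  step 2: row=0, L[0]='Z', prepend. Next row=LF[0]=1
  step 3: row=1, L[1]='t', prepend. Next row=LF[1]=9
  step 4: row=9, L[9]='n', prepend. Next row=LF[9]=7
  step 5: row=7, L[7]='a', prepend. Next row=LF[7]=2
  step 6: row=2, L[2]='h', prepend. Next row=LF[2]=5
  step 7: row=5, L[5]='p', prepend. Next row=LF[5]=8
  step 8: row=8, L[8]='e', prepend. Next row=LF[8]=4
  step 9: row=4, L[4]='l', prepend. Next row=LF[4]=6
  step 10: row=6, L[6]='e', prepend. Next row=LF[6]=3
Reversed output: elephantZ$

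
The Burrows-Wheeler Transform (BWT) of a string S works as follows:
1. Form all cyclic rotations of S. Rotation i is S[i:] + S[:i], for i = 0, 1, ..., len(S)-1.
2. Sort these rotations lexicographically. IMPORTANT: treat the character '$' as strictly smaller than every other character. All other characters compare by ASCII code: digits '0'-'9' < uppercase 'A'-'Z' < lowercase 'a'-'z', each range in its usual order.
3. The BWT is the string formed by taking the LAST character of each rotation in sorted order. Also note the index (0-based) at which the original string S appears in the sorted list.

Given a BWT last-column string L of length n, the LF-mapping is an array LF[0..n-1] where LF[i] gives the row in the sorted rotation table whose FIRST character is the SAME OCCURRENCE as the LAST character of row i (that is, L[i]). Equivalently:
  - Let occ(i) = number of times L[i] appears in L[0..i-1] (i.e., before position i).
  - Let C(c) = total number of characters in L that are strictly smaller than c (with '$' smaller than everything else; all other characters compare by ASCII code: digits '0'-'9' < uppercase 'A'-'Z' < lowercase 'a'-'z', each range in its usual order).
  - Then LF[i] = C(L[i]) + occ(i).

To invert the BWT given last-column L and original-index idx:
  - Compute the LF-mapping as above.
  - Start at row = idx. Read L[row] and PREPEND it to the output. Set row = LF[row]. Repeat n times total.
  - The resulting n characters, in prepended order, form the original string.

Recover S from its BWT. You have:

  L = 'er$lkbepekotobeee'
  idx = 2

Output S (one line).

Answer: bookkeeperbeetle$

Derivation:
LF mapping: 3 15 0 11 9 1 4 14 5 10 12 16 13 2 6 7 8
Walk LF starting at row 2, prepending L[row]:
  step 1: row=2, L[2]='$', prepend. Next row=LF[2]=0
  step 2: row=0, L[0]='e', prepend. Next row=LF[0]=3
  step 3: row=3, L[3]='l', prepend. Next row=LF[3]=11
  step 4: row=11, L[11]='t', prepend. Next row=LF[11]=16
  step 5: row=16, L[16]='e', prepend. Next row=LF[16]=8
  step 6: row=8, L[8]='e', prepend. Next row=LF[8]=5
  step 7: row=5, L[5]='b', prepend. Next row=LF[5]=1
  step 8: row=1, L[1]='r', prepend. Next row=LF[1]=15
  step 9: row=15, L[15]='e', prepend. Next row=LF[15]=7
  step 10: row=7, L[7]='p', prepend. Next row=LF[7]=14
  step 11: row=14, L[14]='e', prepend. Next row=LF[14]=6
  step 12: row=6, L[6]='e', prepend. Next row=LF[6]=4
  step 13: row=4, L[4]='k', prepend. Next row=LF[4]=9
  step 14: row=9, L[9]='k', prepend. Next row=LF[9]=10
  step 15: row=10, L[10]='o', prepend. Next row=LF[10]=12
  step 16: row=12, L[12]='o', prepend. Next row=LF[12]=13
  step 17: row=13, L[13]='b', prepend. Next row=LF[13]=2
Reversed output: bookkeeperbeetle$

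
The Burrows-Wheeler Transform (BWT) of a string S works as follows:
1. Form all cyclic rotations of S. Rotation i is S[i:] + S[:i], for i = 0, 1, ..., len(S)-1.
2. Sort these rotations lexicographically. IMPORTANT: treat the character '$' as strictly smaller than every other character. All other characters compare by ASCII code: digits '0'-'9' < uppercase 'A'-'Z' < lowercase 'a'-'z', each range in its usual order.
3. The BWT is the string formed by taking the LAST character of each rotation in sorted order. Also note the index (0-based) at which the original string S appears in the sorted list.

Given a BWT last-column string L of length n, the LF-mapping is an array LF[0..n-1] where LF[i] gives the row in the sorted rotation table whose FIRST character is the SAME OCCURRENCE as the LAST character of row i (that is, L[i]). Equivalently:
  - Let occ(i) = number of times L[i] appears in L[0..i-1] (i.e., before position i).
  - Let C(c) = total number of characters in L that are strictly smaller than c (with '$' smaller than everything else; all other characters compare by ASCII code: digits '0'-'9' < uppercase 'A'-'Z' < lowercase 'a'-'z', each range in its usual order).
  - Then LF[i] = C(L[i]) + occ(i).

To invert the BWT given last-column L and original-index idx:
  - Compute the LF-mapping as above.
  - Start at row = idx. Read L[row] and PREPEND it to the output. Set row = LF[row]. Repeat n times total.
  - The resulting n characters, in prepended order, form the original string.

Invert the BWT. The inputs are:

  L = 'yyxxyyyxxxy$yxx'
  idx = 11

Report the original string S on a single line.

Answer: yxyxxxxyyxyyxy$

Derivation:
LF mapping: 8 9 1 2 10 11 12 3 4 5 13 0 14 6 7
Walk LF starting at row 11, prepending L[row]:
  step 1: row=11, L[11]='$', prepend. Next row=LF[11]=0
  step 2: row=0, L[0]='y', prepend. Next row=LF[0]=8
  step 3: row=8, L[8]='x', prepend. Next row=LF[8]=4
  step 4: row=4, L[4]='y', prepend. Next row=LF[4]=10
  step 5: row=10, L[10]='y', prepend. Next row=LF[10]=13
  step 6: row=13, L[13]='x', prepend. Next row=LF[13]=6
  step 7: row=6, L[6]='y', prepend. Next row=LF[6]=12
  step 8: row=12, L[12]='y', prepend. Next row=LF[12]=14
  step 9: row=14, L[14]='x', prepend. Next row=LF[14]=7
  step 10: row=7, L[7]='x', prepend. Next row=LF[7]=3
  step 11: row=3, L[3]='x', prepend. Next row=LF[3]=2
  step 12: row=2, L[2]='x', prepend. Next row=LF[2]=1
  step 13: row=1, L[1]='y', prepend. Next row=LF[1]=9
  step 14: row=9, L[9]='x', prepend. Next row=LF[9]=5
  step 15: row=5, L[5]='y', prepend. Next row=LF[5]=11
Reversed output: yxyxxxxyyxyyxy$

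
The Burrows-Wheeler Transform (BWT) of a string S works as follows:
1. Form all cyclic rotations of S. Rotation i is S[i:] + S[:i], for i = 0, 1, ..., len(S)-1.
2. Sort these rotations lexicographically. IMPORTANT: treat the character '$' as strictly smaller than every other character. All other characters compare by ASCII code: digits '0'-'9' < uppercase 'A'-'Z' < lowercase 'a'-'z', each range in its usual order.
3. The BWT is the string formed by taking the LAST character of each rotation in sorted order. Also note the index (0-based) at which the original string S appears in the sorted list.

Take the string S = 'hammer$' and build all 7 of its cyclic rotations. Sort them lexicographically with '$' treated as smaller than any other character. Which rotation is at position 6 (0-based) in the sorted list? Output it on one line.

Answer: r$hamme

Derivation:
All 7 rotations (rotation i = S[i:]+S[:i]):
  rot[0] = hammer$
  rot[1] = ammer$h
  rot[2] = mmer$ha
  rot[3] = mer$ham
  rot[4] = er$hamm
  rot[5] = r$hamme
  rot[6] = $hammer
Sorted (with $ < everything):
  sorted[0] = $hammer
  sorted[1] = ammer$h
  sorted[2] = er$hamm
  sorted[3] = hammer$
  sorted[4] = mer$ham
  sorted[5] = mmer$ha
  sorted[6] = r$hamme
sorted[6] = r$hamme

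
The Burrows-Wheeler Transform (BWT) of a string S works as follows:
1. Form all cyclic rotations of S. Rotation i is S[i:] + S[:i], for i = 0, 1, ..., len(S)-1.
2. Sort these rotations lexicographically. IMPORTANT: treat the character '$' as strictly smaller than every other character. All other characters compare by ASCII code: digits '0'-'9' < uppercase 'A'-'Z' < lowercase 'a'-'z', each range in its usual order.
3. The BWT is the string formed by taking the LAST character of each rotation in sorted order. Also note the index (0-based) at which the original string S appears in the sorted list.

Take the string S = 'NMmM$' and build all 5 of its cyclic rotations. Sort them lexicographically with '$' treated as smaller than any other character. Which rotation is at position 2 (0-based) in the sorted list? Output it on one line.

Answer: MmM$N

Derivation:
All 5 rotations (rotation i = S[i:]+S[:i]):
  rot[0] = NMmM$
  rot[1] = MmM$N
  rot[2] = mM$NM
  rot[3] = M$NMm
  rot[4] = $NMmM
Sorted (with $ < everything):
  sorted[0] = $NMmM
  sorted[1] = M$NMm
  sorted[2] = MmM$N
  sorted[3] = NMmM$
  sorted[4] = mM$NM
sorted[2] = MmM$N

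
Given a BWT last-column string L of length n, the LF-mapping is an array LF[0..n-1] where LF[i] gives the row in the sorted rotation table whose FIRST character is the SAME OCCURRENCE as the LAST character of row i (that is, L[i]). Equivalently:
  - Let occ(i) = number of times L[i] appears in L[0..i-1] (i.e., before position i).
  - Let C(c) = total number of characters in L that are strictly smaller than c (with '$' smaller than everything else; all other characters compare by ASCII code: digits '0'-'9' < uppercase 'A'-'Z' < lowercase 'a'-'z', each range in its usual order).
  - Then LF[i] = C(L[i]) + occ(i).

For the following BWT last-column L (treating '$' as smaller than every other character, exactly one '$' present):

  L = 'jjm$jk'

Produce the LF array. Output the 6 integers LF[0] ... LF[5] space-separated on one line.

Char counts: '$':1, 'j':3, 'k':1, 'm':1
C (first-col start): C('$')=0, C('j')=1, C('k')=4, C('m')=5
L[0]='j': occ=0, LF[0]=C('j')+0=1+0=1
L[1]='j': occ=1, LF[1]=C('j')+1=1+1=2
L[2]='m': occ=0, LF[2]=C('m')+0=5+0=5
L[3]='$': occ=0, LF[3]=C('$')+0=0+0=0
L[4]='j': occ=2, LF[4]=C('j')+2=1+2=3
L[5]='k': occ=0, LF[5]=C('k')+0=4+0=4

Answer: 1 2 5 0 3 4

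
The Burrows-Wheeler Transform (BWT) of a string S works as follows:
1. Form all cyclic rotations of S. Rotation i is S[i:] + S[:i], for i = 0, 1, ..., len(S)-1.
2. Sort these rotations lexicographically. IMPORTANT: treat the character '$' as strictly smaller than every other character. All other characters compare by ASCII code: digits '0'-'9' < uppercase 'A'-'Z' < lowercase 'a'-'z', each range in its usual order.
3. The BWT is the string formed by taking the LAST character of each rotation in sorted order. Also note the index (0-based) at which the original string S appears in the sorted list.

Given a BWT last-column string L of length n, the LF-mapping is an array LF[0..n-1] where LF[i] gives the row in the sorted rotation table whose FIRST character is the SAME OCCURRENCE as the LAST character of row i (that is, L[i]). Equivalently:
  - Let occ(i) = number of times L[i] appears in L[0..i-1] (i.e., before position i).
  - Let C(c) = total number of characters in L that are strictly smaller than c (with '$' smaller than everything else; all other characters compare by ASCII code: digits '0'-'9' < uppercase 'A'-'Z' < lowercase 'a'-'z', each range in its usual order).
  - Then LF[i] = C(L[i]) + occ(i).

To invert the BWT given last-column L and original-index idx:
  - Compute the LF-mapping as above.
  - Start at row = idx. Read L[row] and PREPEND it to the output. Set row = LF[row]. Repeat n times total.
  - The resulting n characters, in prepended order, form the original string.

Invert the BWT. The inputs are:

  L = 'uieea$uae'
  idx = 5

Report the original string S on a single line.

LF mapping: 7 6 3 4 1 0 8 2 5
Walk LF starting at row 5, prepending L[row]:
  step 1: row=5, L[5]='$', prepend. Next row=LF[5]=0
  step 2: row=0, L[0]='u', prepend. Next row=LF[0]=7
  step 3: row=7, L[7]='a', prepend. Next row=LF[7]=2
  step 4: row=2, L[2]='e', prepend. Next row=LF[2]=3
  step 5: row=3, L[3]='e', prepend. Next row=LF[3]=4
  step 6: row=4, L[4]='a', prepend. Next row=LF[4]=1
  step 7: row=1, L[1]='i', prepend. Next row=LF[1]=6
  step 8: row=6, L[6]='u', prepend. Next row=LF[6]=8
  step 9: row=8, L[8]='e', prepend. Next row=LF[8]=5
Reversed output: euiaeeau$

Answer: euiaeeau$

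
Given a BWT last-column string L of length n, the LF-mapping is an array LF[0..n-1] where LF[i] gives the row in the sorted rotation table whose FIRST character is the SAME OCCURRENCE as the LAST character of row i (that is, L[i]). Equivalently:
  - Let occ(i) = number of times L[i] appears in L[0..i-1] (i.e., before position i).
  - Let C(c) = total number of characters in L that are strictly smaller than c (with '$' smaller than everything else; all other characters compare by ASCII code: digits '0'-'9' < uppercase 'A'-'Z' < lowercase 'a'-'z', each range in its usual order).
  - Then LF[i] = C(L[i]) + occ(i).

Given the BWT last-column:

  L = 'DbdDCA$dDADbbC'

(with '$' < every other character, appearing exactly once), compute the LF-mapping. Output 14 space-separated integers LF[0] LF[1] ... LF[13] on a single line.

Answer: 5 9 12 6 3 1 0 13 7 2 8 10 11 4

Derivation:
Char counts: '$':1, 'A':2, 'C':2, 'D':4, 'b':3, 'd':2
C (first-col start): C('$')=0, C('A')=1, C('C')=3, C('D')=5, C('b')=9, C('d')=12
L[0]='D': occ=0, LF[0]=C('D')+0=5+0=5
L[1]='b': occ=0, LF[1]=C('b')+0=9+0=9
L[2]='d': occ=0, LF[2]=C('d')+0=12+0=12
L[3]='D': occ=1, LF[3]=C('D')+1=5+1=6
L[4]='C': occ=0, LF[4]=C('C')+0=3+0=3
L[5]='A': occ=0, LF[5]=C('A')+0=1+0=1
L[6]='$': occ=0, LF[6]=C('$')+0=0+0=0
L[7]='d': occ=1, LF[7]=C('d')+1=12+1=13
L[8]='D': occ=2, LF[8]=C('D')+2=5+2=7
L[9]='A': occ=1, LF[9]=C('A')+1=1+1=2
L[10]='D': occ=3, LF[10]=C('D')+3=5+3=8
L[11]='b': occ=1, LF[11]=C('b')+1=9+1=10
L[12]='b': occ=2, LF[12]=C('b')+2=9+2=11
L[13]='C': occ=1, LF[13]=C('C')+1=3+1=4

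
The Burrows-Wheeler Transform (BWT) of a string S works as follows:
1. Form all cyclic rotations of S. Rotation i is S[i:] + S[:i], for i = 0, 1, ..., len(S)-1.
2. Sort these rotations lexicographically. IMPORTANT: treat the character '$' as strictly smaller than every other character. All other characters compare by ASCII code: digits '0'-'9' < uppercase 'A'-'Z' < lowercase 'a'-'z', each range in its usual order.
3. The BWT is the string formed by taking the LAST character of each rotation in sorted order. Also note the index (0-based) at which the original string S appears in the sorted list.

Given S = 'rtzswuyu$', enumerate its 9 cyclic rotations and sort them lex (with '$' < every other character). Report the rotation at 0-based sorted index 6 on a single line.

Answer: wuyu$rtzs

Derivation:
All 9 rotations (rotation i = S[i:]+S[:i]):
  rot[0] = rtzswuyu$
  rot[1] = tzswuyu$r
  rot[2] = zswuyu$rt
  rot[3] = swuyu$rtz
  rot[4] = wuyu$rtzs
  rot[5] = uyu$rtzsw
  rot[6] = yu$rtzswu
  rot[7] = u$rtzswuy
  rot[8] = $rtzswuyu
Sorted (with $ < everything):
  sorted[0] = $rtzswuyu
  sorted[1] = rtzswuyu$
  sorted[2] = swuyu$rtz
  sorted[3] = tzswuyu$r
  sorted[4] = u$rtzswuy
  sorted[5] = uyu$rtzsw
  sorted[6] = wuyu$rtzs
  sorted[7] = yu$rtzswu
  sorted[8] = zswuyu$rt
sorted[6] = wuyu$rtzs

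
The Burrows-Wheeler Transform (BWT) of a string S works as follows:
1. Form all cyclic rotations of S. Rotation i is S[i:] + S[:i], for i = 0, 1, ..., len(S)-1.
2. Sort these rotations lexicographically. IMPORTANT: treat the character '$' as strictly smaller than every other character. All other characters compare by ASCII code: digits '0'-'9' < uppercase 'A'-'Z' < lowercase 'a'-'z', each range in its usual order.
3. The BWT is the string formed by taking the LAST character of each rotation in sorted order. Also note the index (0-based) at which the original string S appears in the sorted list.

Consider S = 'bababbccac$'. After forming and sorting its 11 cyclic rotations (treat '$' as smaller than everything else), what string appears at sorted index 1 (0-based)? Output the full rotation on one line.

All 11 rotations (rotation i = S[i:]+S[:i]):
  rot[0] = bababbccac$
  rot[1] = ababbccac$b
  rot[2] = babbccac$ba
  rot[3] = abbccac$bab
  rot[4] = bbccac$baba
  rot[5] = bccac$babab
  rot[6] = ccac$bababb
  rot[7] = cac$bababbc
  rot[8] = ac$bababbcc
  rot[9] = c$bababbcca
  rot[10] = $bababbccac
Sorted (with $ < everything):
  sorted[0] = $bababbccac
  sorted[1] = ababbccac$b
  sorted[2] = abbccac$bab
  sorted[3] = ac$bababbcc
  sorted[4] = bababbccac$
  sorted[5] = babbccac$ba
  sorted[6] = bbccac$baba
  sorted[7] = bccac$babab
  sorted[8] = c$bababbcca
  sorted[9] = cac$bababbc
  sorted[10] = ccac$bababb
sorted[1] = ababbccac$b

Answer: ababbccac$b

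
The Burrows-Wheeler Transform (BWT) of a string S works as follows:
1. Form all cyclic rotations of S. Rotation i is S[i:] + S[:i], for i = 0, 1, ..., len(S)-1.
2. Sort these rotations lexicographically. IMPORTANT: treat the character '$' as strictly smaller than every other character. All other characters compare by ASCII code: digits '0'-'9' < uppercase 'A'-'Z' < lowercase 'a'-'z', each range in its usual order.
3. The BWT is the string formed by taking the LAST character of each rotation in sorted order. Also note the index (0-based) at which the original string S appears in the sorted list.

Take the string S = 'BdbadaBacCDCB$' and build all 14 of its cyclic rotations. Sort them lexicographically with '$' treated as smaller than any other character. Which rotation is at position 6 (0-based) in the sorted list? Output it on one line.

All 14 rotations (rotation i = S[i:]+S[:i]):
  rot[0] = BdbadaBacCDCB$
  rot[1] = dbadaBacCDCB$B
  rot[2] = badaBacCDCB$Bd
  rot[3] = adaBacCDCB$Bdb
  rot[4] = daBacCDCB$Bdba
  rot[5] = aBacCDCB$Bdbad
  rot[6] = BacCDCB$Bdbada
  rot[7] = acCDCB$BdbadaB
  rot[8] = cCDCB$BdbadaBa
  rot[9] = CDCB$BdbadaBac
  rot[10] = DCB$BdbadaBacC
  rot[11] = CB$BdbadaBacCD
  rot[12] = B$BdbadaBacCDC
  rot[13] = $BdbadaBacCDCB
Sorted (with $ < everything):
  sorted[0] = $BdbadaBacCDCB
  sorted[1] = B$BdbadaBacCDC
  sorted[2] = BacCDCB$Bdbada
  sorted[3] = BdbadaBacCDCB$
  sorted[4] = CB$BdbadaBacCD
  sorted[5] = CDCB$BdbadaBac
  sorted[6] = DCB$BdbadaBacC
  sorted[7] = aBacCDCB$Bdbad
  sorted[8] = acCDCB$BdbadaB
  sorted[9] = adaBacCDCB$Bdb
  sorted[10] = badaBacCDCB$Bd
  sorted[11] = cCDCB$BdbadaBa
  sorted[12] = daBacCDCB$Bdba
  sorted[13] = dbadaBacCDCB$B
sorted[6] = DCB$BdbadaBacC

Answer: DCB$BdbadaBacC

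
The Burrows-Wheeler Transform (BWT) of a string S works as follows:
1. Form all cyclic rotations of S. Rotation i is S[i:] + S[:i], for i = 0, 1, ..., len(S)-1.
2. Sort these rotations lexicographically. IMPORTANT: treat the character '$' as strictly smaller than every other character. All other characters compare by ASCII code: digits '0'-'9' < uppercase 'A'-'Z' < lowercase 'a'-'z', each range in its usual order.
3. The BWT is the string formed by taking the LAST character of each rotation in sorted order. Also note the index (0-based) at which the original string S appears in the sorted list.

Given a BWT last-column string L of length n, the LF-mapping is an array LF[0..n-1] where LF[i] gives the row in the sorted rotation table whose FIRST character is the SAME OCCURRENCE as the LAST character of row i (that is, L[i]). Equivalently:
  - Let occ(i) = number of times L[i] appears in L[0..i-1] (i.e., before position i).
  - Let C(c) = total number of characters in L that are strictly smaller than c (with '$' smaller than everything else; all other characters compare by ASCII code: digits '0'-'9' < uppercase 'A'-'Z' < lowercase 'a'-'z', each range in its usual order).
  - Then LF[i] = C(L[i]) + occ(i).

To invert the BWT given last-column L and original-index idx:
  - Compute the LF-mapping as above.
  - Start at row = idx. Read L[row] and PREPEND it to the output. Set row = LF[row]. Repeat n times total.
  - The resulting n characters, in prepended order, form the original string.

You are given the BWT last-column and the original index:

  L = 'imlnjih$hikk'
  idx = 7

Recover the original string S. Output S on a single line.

Answer: kmhjiilhkni$

Derivation:
LF mapping: 3 10 9 11 6 4 1 0 2 5 7 8
Walk LF starting at row 7, prepending L[row]:
  step 1: row=7, L[7]='$', prepend. Next row=LF[7]=0
  step 2: row=0, L[0]='i', prepend. Next row=LF[0]=3
  step 3: row=3, L[3]='n', prepend. Next row=LF[3]=11
  step 4: row=11, L[11]='k', prepend. Next row=LF[11]=8
  step 5: row=8, L[8]='h', prepend. Next row=LF[8]=2
  step 6: row=2, L[2]='l', prepend. Next row=LF[2]=9
  step 7: row=9, L[9]='i', prepend. Next row=LF[9]=5
  step 8: row=5, L[5]='i', prepend. Next row=LF[5]=4
  step 9: row=4, L[4]='j', prepend. Next row=LF[4]=6
  step 10: row=6, L[6]='h', prepend. Next row=LF[6]=1
  step 11: row=1, L[1]='m', prepend. Next row=LF[1]=10
  step 12: row=10, L[10]='k', prepend. Next row=LF[10]=7
Reversed output: kmhjiilhkni$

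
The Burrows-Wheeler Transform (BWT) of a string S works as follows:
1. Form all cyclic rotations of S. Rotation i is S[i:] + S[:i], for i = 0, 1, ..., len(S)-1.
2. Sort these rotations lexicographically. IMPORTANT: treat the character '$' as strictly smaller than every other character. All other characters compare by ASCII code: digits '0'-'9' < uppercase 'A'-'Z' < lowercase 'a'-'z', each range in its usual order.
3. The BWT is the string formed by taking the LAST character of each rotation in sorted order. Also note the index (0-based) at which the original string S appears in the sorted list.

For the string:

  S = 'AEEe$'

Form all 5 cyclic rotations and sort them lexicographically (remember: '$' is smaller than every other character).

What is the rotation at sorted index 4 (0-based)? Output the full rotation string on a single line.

Answer: e$AEE

Derivation:
All 5 rotations (rotation i = S[i:]+S[:i]):
  rot[0] = AEEe$
  rot[1] = EEe$A
  rot[2] = Ee$AE
  rot[3] = e$AEE
  rot[4] = $AEEe
Sorted (with $ < everything):
  sorted[0] = $AEEe
  sorted[1] = AEEe$
  sorted[2] = EEe$A
  sorted[3] = Ee$AE
  sorted[4] = e$AEE
sorted[4] = e$AEE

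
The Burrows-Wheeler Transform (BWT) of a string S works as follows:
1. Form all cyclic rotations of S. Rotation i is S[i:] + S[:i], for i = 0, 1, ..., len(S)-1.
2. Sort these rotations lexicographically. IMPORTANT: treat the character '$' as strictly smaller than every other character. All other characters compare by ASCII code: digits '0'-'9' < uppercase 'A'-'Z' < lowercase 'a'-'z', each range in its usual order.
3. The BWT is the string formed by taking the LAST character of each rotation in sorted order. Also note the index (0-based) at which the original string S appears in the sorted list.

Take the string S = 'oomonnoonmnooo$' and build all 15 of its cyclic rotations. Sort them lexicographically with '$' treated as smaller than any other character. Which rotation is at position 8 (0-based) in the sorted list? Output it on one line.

Answer: omonnoonmnooo$o

Derivation:
All 15 rotations (rotation i = S[i:]+S[:i]):
  rot[0] = oomonnoonmnooo$
  rot[1] = omonnoonmnooo$o
  rot[2] = monnoonmnooo$oo
  rot[3] = onnoonmnooo$oom
  rot[4] = nnoonmnooo$oomo
  rot[5] = noonmnooo$oomon
  rot[6] = oonmnooo$oomonn
  rot[7] = onmnooo$oomonno
  rot[8] = nmnooo$oomonnoo
  rot[9] = mnooo$oomonnoon
  rot[10] = nooo$oomonnoonm
  rot[11] = ooo$oomonnoonmn
  rot[12] = oo$oomonnoonmno
  rot[13] = o$oomonnoonmnoo
  rot[14] = $oomonnoonmnooo
Sorted (with $ < everything):
  sorted[0] = $oomonnoonmnooo
  sorted[1] = mnooo$oomonnoon
  sorted[2] = monnoonmnooo$oo
  sorted[3] = nmnooo$oomonnoo
  sorted[4] = nnoonmnooo$oomo
  sorted[5] = noonmnooo$oomon
  sorted[6] = nooo$oomonnoonm
  sorted[7] = o$oomonnoonmnoo
  sorted[8] = omonnoonmnooo$o
  sorted[9] = onmnooo$oomonno
  sorted[10] = onnoonmnooo$oom
  sorted[11] = oo$oomonnoonmno
  sorted[12] = oomonnoonmnooo$
  sorted[13] = oonmnooo$oomonn
  sorted[14] = ooo$oomonnoonmn
sorted[8] = omonnoonmnooo$o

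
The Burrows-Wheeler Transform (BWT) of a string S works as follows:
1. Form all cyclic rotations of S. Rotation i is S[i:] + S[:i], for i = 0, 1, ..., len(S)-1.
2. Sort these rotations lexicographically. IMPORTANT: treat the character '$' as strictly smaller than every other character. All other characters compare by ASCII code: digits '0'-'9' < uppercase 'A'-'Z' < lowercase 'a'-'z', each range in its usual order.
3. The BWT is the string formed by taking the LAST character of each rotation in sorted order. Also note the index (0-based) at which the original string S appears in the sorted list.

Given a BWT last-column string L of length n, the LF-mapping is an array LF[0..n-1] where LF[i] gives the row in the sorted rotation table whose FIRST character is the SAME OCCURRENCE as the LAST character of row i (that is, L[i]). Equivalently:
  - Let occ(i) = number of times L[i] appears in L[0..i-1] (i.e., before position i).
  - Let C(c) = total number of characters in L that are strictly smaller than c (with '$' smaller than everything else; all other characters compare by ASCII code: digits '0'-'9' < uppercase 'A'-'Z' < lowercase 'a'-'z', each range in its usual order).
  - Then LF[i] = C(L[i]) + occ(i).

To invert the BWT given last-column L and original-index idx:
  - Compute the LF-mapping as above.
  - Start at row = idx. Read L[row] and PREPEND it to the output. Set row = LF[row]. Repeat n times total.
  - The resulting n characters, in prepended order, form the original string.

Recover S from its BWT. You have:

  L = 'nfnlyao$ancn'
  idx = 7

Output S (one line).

Answer: nannyfalcon$

Derivation:
LF mapping: 6 4 7 5 11 1 10 0 2 8 3 9
Walk LF starting at row 7, prepending L[row]:
  step 1: row=7, L[7]='$', prepend. Next row=LF[7]=0
  step 2: row=0, L[0]='n', prepend. Next row=LF[0]=6
  step 3: row=6, L[6]='o', prepend. Next row=LF[6]=10
  step 4: row=10, L[10]='c', prepend. Next row=LF[10]=3
  step 5: row=3, L[3]='l', prepend. Next row=LF[3]=5
  step 6: row=5, L[5]='a', prepend. Next row=LF[5]=1
  step 7: row=1, L[1]='f', prepend. Next row=LF[1]=4
  step 8: row=4, L[4]='y', prepend. Next row=LF[4]=11
  step 9: row=11, L[11]='n', prepend. Next row=LF[11]=9
  step 10: row=9, L[9]='n', prepend. Next row=LF[9]=8
  step 11: row=8, L[8]='a', prepend. Next row=LF[8]=2
  step 12: row=2, L[2]='n', prepend. Next row=LF[2]=7
Reversed output: nannyfalcon$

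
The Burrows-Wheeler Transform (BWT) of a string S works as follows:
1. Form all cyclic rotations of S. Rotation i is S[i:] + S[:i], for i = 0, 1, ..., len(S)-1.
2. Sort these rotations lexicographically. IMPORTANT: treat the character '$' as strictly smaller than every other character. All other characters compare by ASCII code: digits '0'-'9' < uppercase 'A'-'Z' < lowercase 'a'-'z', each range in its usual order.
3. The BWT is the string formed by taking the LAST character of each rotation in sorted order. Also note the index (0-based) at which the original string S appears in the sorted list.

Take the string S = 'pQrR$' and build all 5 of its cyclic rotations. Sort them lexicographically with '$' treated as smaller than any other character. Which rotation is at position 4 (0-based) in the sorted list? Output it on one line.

All 5 rotations (rotation i = S[i:]+S[:i]):
  rot[0] = pQrR$
  rot[1] = QrR$p
  rot[2] = rR$pQ
  rot[3] = R$pQr
  rot[4] = $pQrR
Sorted (with $ < everything):
  sorted[0] = $pQrR
  sorted[1] = QrR$p
  sorted[2] = R$pQr
  sorted[3] = pQrR$
  sorted[4] = rR$pQ
sorted[4] = rR$pQ

Answer: rR$pQ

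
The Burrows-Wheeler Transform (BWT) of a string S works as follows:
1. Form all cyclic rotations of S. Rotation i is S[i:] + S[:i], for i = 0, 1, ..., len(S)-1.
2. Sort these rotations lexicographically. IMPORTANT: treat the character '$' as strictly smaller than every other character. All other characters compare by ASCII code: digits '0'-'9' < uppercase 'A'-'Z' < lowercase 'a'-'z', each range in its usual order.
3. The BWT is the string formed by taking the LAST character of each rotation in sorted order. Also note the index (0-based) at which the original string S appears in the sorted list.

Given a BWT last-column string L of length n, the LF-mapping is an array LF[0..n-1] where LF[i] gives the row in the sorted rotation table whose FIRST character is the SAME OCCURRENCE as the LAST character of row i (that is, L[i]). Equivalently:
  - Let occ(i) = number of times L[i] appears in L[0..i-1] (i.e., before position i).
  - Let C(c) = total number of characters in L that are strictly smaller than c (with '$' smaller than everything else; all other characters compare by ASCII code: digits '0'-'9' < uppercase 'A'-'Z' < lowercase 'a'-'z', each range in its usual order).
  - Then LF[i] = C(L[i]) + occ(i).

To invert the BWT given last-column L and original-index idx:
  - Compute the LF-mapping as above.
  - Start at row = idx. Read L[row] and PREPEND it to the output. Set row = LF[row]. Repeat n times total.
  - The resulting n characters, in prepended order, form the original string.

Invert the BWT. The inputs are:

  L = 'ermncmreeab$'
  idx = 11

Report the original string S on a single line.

LF mapping: 4 10 7 9 3 8 11 5 6 1 2 0
Walk LF starting at row 11, prepending L[row]:
  step 1: row=11, L[11]='$', prepend. Next row=LF[11]=0
  step 2: row=0, L[0]='e', prepend. Next row=LF[0]=4
  step 3: row=4, L[4]='c', prepend. Next row=LF[4]=3
  step 4: row=3, L[3]='n', prepend. Next row=LF[3]=9
  step 5: row=9, L[9]='a', prepend. Next row=LF[9]=1
  step 6: row=1, L[1]='r', prepend. Next row=LF[1]=10
  step 7: row=10, L[10]='b', prepend. Next row=LF[10]=2
  step 8: row=2, L[2]='m', prepend. Next row=LF[2]=7
  step 9: row=7, L[7]='e', prepend. Next row=LF[7]=5
  step 10: row=5, L[5]='m', prepend. Next row=LF[5]=8
  step 11: row=8, L[8]='e', prepend. Next row=LF[8]=6
  step 12: row=6, L[6]='r', prepend. Next row=LF[6]=11
Reversed output: remembrance$

Answer: remembrance$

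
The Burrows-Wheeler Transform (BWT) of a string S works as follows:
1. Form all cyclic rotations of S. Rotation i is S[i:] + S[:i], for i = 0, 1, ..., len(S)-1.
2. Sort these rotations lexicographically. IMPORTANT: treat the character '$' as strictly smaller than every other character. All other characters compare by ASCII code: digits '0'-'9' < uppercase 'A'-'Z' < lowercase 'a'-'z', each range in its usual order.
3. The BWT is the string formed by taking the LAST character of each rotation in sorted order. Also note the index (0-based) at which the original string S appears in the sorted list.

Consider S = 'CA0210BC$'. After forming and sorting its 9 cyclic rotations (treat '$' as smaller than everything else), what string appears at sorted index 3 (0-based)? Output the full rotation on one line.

All 9 rotations (rotation i = S[i:]+S[:i]):
  rot[0] = CA0210BC$
  rot[1] = A0210BC$C
  rot[2] = 0210BC$CA
  rot[3] = 210BC$CA0
  rot[4] = 10BC$CA02
  rot[5] = 0BC$CA021
  rot[6] = BC$CA0210
  rot[7] = C$CA0210B
  rot[8] = $CA0210BC
Sorted (with $ < everything):
  sorted[0] = $CA0210BC
  sorted[1] = 0210BC$CA
  sorted[2] = 0BC$CA021
  sorted[3] = 10BC$CA02
  sorted[4] = 210BC$CA0
  sorted[5] = A0210BC$C
  sorted[6] = BC$CA0210
  sorted[7] = C$CA0210B
  sorted[8] = CA0210BC$
sorted[3] = 10BC$CA02

Answer: 10BC$CA02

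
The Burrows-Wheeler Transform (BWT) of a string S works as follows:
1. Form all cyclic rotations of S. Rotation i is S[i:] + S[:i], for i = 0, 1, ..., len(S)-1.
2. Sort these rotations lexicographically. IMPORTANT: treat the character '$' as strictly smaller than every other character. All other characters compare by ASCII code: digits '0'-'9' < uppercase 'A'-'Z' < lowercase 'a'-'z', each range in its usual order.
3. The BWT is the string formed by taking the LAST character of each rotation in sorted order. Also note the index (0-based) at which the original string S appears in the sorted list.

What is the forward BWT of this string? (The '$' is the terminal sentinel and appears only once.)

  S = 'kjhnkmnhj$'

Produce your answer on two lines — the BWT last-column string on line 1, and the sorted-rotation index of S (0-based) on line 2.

All 10 rotations (rotation i = S[i:]+S[:i]):
  rot[0] = kjhnkmnhj$
  rot[1] = jhnkmnhj$k
  rot[2] = hnkmnhj$kj
  rot[3] = nkmnhj$kjh
  rot[4] = kmnhj$kjhn
  rot[5] = mnhj$kjhnk
  rot[6] = nhj$kjhnkm
  rot[7] = hj$kjhnkmn
  rot[8] = j$kjhnkmnh
  rot[9] = $kjhnkmnhj
Sorted (with $ < everything):
  sorted[0] = $kjhnkmnhj  (last char: 'j')
  sorted[1] = hj$kjhnkmn  (last char: 'n')
  sorted[2] = hnkmnhj$kj  (last char: 'j')
  sorted[3] = j$kjhnkmnh  (last char: 'h')
  sorted[4] = jhnkmnhj$k  (last char: 'k')
  sorted[5] = kjhnkmnhj$  (last char: '$')
  sorted[6] = kmnhj$kjhn  (last char: 'n')
  sorted[7] = mnhj$kjhnk  (last char: 'k')
  sorted[8] = nhj$kjhnkm  (last char: 'm')
  sorted[9] = nkmnhj$kjh  (last char: 'h')
Last column: jnjhk$nkmh
Original string S is at sorted index 5

Answer: jnjhk$nkmh
5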